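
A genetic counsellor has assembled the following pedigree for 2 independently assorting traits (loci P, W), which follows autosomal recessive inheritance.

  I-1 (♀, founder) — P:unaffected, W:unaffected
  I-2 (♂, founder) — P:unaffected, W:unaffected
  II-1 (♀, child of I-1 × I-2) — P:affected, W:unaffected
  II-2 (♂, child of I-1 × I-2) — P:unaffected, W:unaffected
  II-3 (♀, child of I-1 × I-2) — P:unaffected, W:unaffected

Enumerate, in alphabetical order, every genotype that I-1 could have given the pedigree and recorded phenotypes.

P/I-1 un ·: Pp
P/I-2 un ·: Pp
P/II-1 aff I-1×I-2: pp
P/II-2 un I-1×I-2: PP|Pp
P/II-3 un I-1×I-2: PP|Pp
⇒ P over [I-1,I-2,II-1,II-2,II-3]: 4 consistent
W/I-1 un ·: WW|Ww
W/I-2 un ·: WW|Ww
W/II-1 un I-1×I-2: WW|Ww
W/II-2 un I-1×I-2: WW|Ww
W/II-3 un I-1×I-2: WW|Ww
⇒ W over [I-1,I-2,II-1,II-2,II-3]: 25 consistent

I-1 ∈ {Pp WW, Pp Ww}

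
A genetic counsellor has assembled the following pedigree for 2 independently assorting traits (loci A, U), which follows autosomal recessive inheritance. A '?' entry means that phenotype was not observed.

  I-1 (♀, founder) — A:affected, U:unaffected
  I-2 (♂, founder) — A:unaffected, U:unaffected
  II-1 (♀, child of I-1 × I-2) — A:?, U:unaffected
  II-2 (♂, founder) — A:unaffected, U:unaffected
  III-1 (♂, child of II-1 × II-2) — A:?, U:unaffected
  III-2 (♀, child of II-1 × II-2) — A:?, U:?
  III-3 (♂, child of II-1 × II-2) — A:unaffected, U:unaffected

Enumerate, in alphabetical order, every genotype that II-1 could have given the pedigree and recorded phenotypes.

A/I-1 aff ·: aa
A/I-2 un ·: AA|Aa
A/II-1 ? I-1×I-2: Aa|aa
A/II-2 un ·: AA|Aa
A/III-1 ? II-1×II-2: AA|Aa|aa
A/III-2 ? II-1×II-2: AA|Aa|aa
A/III-3 un II-1×II-2: AA|Aa
⇒ A over [I-1,I-2,II-1,II-2,III-1,III-2,III-3]: 57 consistent
U/I-1 un ·: UU|Uu
U/I-2 un ·: UU|Uu
U/II-1 un I-1×I-2: UU|Uu
U/II-2 un ·: UU|Uu
U/III-1 un II-1×II-2: UU|Uu
U/III-2 ? II-1×II-2: UU|Uu|uu
U/III-3 un II-1×II-2: UU|Uu
⇒ U over [I-1,I-2,II-1,II-2,III-1,III-2,III-3]: 96 consistent

II-1 ∈ {Aa UU, Aa Uu, aa UU, aa Uu}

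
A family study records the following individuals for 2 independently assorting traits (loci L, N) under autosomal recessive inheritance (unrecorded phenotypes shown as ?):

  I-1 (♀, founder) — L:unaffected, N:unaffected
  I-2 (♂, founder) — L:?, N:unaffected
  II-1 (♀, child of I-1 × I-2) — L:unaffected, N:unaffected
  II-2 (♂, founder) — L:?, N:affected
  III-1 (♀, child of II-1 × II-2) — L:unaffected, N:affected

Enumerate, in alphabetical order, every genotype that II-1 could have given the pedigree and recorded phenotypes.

II-1 ∈ {LL Nn, Ll Nn}

L/I-1 un ·: LL|Ll
L/I-2 ? ·: LL|Ll|ll
L/II-1 un I-1×I-2: LL|Ll
L/II-2 ? ·: LL|Ll|ll
L/III-1 un II-1×II-2: LL|Ll
⇒ L over [I-1,I-2,II-1,II-2,III-1]: 41 consistent
N/I-1 un ·: NN|Nn
N/I-2 un ·: NN|Nn
N/II-1 un I-1×I-2: Nn
N/II-2 aff ·: nn
N/III-1 aff II-1×II-2: nn
⇒ N over [I-1,I-2,II-1,II-2,III-1]: 3 consistent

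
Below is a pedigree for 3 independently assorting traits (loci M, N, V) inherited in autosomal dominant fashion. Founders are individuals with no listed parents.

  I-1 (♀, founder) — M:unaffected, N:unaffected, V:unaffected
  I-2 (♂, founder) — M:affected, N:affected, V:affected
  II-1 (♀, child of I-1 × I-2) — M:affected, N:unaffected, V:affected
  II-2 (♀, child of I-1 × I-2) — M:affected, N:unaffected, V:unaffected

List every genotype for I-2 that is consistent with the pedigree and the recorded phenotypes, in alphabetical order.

I-2 ∈ {MM Nn Vv, Mm Nn Vv}

M/I-1 un ·: mm
M/I-2 aff ·: Mm|MM
M/II-1 aff I-1×I-2: Mm
M/II-2 aff I-1×I-2: Mm
⇒ M over [I-1,I-2,II-1,II-2]: 2 consistent
N/I-1 un ·: nn
N/I-2 aff ·: Nn
N/II-1 un I-1×I-2: nn
N/II-2 un I-1×I-2: nn
⇒ N over [I-1,I-2,II-1,II-2]: 1 consistent
V/I-1 un ·: vv
V/I-2 aff ·: Vv
V/II-1 aff I-1×I-2: Vv
V/II-2 un I-1×I-2: vv
⇒ V over [I-1,I-2,II-1,II-2]: 1 consistent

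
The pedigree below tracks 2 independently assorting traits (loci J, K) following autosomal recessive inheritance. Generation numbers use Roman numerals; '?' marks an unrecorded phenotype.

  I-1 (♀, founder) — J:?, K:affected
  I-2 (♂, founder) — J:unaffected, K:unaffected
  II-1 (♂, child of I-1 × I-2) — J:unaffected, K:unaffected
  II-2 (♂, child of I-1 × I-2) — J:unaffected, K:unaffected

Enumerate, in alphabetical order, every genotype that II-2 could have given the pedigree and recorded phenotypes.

J/I-1 ? ·: JJ|Jj|jj
J/I-2 un ·: JJ|Jj
J/II-1 un I-1×I-2: JJ|Jj
J/II-2 un I-1×I-2: JJ|Jj
⇒ J over [I-1,I-2,II-1,II-2]: 15 consistent
K/I-1 aff ·: kk
K/I-2 un ·: KK|Kk
K/II-1 un I-1×I-2: Kk
K/II-2 un I-1×I-2: Kk
⇒ K over [I-1,I-2,II-1,II-2]: 2 consistent

II-2 ∈ {JJ Kk, Jj Kk}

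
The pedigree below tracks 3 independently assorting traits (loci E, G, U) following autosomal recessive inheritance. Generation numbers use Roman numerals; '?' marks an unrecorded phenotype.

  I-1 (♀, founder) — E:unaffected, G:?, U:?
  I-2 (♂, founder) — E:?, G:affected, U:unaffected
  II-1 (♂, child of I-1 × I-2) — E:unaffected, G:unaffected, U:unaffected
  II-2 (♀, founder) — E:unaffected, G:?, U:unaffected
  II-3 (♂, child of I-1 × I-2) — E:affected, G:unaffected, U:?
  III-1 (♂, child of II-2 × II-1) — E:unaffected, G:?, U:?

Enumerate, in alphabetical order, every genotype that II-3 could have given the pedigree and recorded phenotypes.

II-3 ∈ {ee Gg UU, ee Gg Uu, ee Gg uu}

E/I-1 un ·: Ee
E/I-2 ? ·: Ee|ee
E/II-1 un I-1×I-2: EE|Ee
E/II-2 un ·: EE|Ee
E/II-3 aff I-1×I-2: ee
E/III-1 un II-2×II-1: EE|Ee
⇒ E over [I-1,I-2,II-1,II-2,II-3,III-1]: 11 consistent
G/I-1 ? ·: GG|Gg
G/I-2 aff ·: gg
G/II-1 un I-1×I-2: Gg
G/II-2 ? ·: GG|Gg|gg
G/II-3 un I-1×I-2: Gg
G/III-1 ? II-2×II-1: GG|Gg|gg
⇒ G over [I-1,I-2,II-1,II-2,II-3,III-1]: 14 consistent
U/I-1 ? ·: UU|Uu|uu
U/I-2 un ·: UU|Uu
U/II-1 un I-1×I-2: UU|Uu
U/II-2 un ·: UU|Uu
U/II-3 ? I-1×I-2: UU|Uu|uu
U/III-1 ? II-2×II-1: UU|Uu|uu
⇒ U over [I-1,I-2,II-1,II-2,II-3,III-1]: 74 consistent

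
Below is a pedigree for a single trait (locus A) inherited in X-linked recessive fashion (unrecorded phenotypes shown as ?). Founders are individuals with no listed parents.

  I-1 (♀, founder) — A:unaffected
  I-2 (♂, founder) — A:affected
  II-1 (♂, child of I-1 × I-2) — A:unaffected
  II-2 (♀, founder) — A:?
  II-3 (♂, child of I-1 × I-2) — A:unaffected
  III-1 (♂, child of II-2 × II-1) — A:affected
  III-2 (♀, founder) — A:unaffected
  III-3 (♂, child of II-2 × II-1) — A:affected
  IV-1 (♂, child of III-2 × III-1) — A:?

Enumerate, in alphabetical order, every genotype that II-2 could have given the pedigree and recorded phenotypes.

A/I-1 un ·: X^AX^A|X^AX^a
A/I-2 aff ·: X^aY
A/II-1 un I-1×I-2: X^AY
A/II-2 ? ·: X^AX^a|X^aX^a
A/II-3 un I-1×I-2: X^AY
A/III-1 aff II-2×II-1: X^aY
A/III-2 un ·: X^AX^A|X^AX^a
A/III-3 aff II-2×II-1: X^aY
A/IV-1 ? III-2×III-1: X^AY|X^aY
⇒ A over [I-1,I-2,II-1,II-2,II-3,III-1,III-2,III-3,IV-1]: 12 consistent

II-2 ∈ {X^AX^a, X^aX^a}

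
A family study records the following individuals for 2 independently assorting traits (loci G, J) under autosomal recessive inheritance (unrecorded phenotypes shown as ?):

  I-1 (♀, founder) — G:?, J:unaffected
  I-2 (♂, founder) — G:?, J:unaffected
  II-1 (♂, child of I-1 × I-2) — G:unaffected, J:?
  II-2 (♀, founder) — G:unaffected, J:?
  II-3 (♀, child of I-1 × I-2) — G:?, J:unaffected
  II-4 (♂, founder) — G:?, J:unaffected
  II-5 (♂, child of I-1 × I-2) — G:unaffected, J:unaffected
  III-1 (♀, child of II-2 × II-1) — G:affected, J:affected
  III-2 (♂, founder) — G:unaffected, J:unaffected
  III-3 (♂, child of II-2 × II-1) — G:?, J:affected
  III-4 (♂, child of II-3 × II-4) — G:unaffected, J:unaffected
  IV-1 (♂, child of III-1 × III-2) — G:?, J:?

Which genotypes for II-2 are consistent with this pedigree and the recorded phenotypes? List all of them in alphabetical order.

G/I-1 ? ·: GG|Gg|gg
G/I-2 ? ·: GG|Gg|gg
G/II-1 un I-1×I-2: Gg
G/II-2 un ·: Gg
G/II-3 ? I-1×I-2: GG|Gg|gg
G/II-4 ? ·: GG|Gg|gg
G/II-5 un I-1×I-2: GG|Gg
G/III-1 aff II-2×II-1: gg
G/III-2 un ·: GG|Gg
G/III-3 ? II-2×II-1: GG|Gg|gg
G/III-4 un II-3×II-4: GG|Gg
G/IV-1 ? III-1×III-2: Gg|gg
⇒ G over [I-1,I-2,II-1,II-2,II-3,II-4,II-5,III-1,III-2,III-3,III-4,IV-1]: 738 consistent
J/I-1 un ·: JJ|Jj
J/I-2 un ·: JJ|Jj
J/II-1 ? I-1×I-2: Jj|jj
J/II-2 ? ·: Jj|jj
J/II-3 un I-1×I-2: JJ|Jj
J/II-4 un ·: JJ|Jj
J/II-5 un I-1×I-2: JJ|Jj
J/III-1 aff II-2×II-1: jj
J/III-2 un ·: JJ|Jj
J/III-3 aff II-2×II-1: jj
J/III-4 un II-3×II-4: JJ|Jj
J/IV-1 ? III-1×III-2: Jj|jj
⇒ J over [I-1,I-2,II-1,II-2,II-3,II-4,II-5,III-1,III-2,III-3,III-4,IV-1]: 336 consistent

II-2 ∈ {Gg Jj, Gg jj}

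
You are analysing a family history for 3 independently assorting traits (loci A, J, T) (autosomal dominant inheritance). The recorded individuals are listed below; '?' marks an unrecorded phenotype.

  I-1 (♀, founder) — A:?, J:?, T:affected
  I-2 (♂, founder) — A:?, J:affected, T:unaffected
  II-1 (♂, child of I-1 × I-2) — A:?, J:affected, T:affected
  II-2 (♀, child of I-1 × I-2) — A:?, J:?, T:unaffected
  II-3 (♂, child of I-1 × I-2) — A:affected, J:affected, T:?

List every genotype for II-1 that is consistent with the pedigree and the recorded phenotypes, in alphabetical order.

A/I-1 ? ·: aa|Aa|AA
A/I-2 ? ·: aa|Aa|AA
A/II-1 ? I-1×I-2: aa|Aa|AA
A/II-2 ? I-1×I-2: aa|Aa|AA
A/II-3 aff I-1×I-2: Aa|AA
⇒ A over [I-1,I-2,II-1,II-2,II-3]: 45 consistent
J/I-1 ? ·: jj|Jj|JJ
J/I-2 aff ·: Jj|JJ
J/II-1 aff I-1×I-2: Jj|JJ
J/II-2 ? I-1×I-2: jj|Jj|JJ
J/II-3 aff I-1×I-2: Jj|JJ
⇒ J over [I-1,I-2,II-1,II-2,II-3]: 32 consistent
T/I-1 aff ·: Tt
T/I-2 un ·: tt
T/II-1 aff I-1×I-2: Tt
T/II-2 un I-1×I-2: tt
T/II-3 ? I-1×I-2: tt|Tt
⇒ T over [I-1,I-2,II-1,II-2,II-3]: 2 consistent

II-1 ∈ {AA JJ Tt, AA Jj Tt, Aa JJ Tt, Aa Jj Tt, aa JJ Tt, aa Jj Tt}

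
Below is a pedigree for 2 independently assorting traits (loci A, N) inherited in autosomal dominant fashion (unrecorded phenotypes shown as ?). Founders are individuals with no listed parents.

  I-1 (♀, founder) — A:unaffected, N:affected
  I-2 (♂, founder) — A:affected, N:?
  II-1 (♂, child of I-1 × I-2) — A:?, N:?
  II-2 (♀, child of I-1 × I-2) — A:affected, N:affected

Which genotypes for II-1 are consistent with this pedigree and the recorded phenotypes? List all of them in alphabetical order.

II-1 ∈ {Aa NN, Aa Nn, Aa nn, aa NN, aa Nn, aa nn}

A/I-1 un ·: aa
A/I-2 aff ·: Aa|AA
A/II-1 ? I-1×I-2: aa|Aa
A/II-2 aff I-1×I-2: Aa
⇒ A over [I-1,I-2,II-1,II-2]: 3 consistent
N/I-1 aff ·: Nn|NN
N/I-2 ? ·: nn|Nn|NN
N/II-1 ? I-1×I-2: nn|Nn|NN
N/II-2 aff I-1×I-2: Nn|NN
⇒ N over [I-1,I-2,II-1,II-2]: 18 consistent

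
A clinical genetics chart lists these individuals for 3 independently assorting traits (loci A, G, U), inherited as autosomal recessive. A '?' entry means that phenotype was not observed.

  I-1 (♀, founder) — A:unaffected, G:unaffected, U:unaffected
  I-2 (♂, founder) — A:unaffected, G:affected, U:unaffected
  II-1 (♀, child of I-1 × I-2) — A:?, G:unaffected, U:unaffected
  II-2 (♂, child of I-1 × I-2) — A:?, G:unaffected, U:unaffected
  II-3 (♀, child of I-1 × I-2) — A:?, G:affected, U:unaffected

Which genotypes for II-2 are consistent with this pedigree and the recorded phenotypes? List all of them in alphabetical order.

A/I-1 un ·: AA|Aa
A/I-2 un ·: AA|Aa
A/II-1 ? I-1×I-2: AA|Aa|aa
A/II-2 ? I-1×I-2: AA|Aa|aa
A/II-3 ? I-1×I-2: AA|Aa|aa
⇒ A over [I-1,I-2,II-1,II-2,II-3]: 44 consistent
G/I-1 un ·: Gg
G/I-2 aff ·: gg
G/II-1 un I-1×I-2: Gg
G/II-2 un I-1×I-2: Gg
G/II-3 aff I-1×I-2: gg
⇒ G over [I-1,I-2,II-1,II-2,II-3]: 1 consistent
U/I-1 un ·: UU|Uu
U/I-2 un ·: UU|Uu
U/II-1 un I-1×I-2: UU|Uu
U/II-2 un I-1×I-2: UU|Uu
U/II-3 un I-1×I-2: UU|Uu
⇒ U over [I-1,I-2,II-1,II-2,II-3]: 25 consistent

II-2 ∈ {AA Gg UU, AA Gg Uu, Aa Gg UU, Aa Gg Uu, aa Gg UU, aa Gg Uu}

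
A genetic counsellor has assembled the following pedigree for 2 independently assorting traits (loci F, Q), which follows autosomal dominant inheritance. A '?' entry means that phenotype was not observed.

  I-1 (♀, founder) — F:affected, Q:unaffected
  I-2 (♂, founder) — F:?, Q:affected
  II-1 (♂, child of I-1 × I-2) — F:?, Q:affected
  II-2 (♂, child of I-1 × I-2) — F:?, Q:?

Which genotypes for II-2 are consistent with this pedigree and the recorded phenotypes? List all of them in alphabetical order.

F/I-1 aff ·: Ff|FF
F/I-2 ? ·: ff|Ff|FF
F/II-1 ? I-1×I-2: ff|Ff|FF
F/II-2 ? I-1×I-2: ff|Ff|FF
⇒ F over [I-1,I-2,II-1,II-2]: 23 consistent
Q/I-1 un ·: qq
Q/I-2 aff ·: Qq|QQ
Q/II-1 aff I-1×I-2: Qq
Q/II-2 ? I-1×I-2: qq|Qq
⇒ Q over [I-1,I-2,II-1,II-2]: 3 consistent

II-2 ∈ {FF Qq, FF qq, Ff Qq, Ff qq, ff Qq, ff qq}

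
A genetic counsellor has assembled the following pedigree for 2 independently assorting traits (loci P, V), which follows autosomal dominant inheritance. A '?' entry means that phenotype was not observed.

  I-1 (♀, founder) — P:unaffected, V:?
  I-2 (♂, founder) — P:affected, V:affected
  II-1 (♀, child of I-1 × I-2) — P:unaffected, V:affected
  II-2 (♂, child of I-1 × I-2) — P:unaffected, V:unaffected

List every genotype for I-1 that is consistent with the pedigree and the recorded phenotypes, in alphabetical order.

I-1 ∈ {pp Vv, pp vv}

P/I-1 un ·: pp
P/I-2 aff ·: Pp
P/II-1 un I-1×I-2: pp
P/II-2 un I-1×I-2: pp
⇒ P over [I-1,I-2,II-1,II-2]: 1 consistent
V/I-1 ? ·: vv|Vv
V/I-2 aff ·: Vv
V/II-1 aff I-1×I-2: Vv|VV
V/II-2 un I-1×I-2: vv
⇒ V over [I-1,I-2,II-1,II-2]: 3 consistent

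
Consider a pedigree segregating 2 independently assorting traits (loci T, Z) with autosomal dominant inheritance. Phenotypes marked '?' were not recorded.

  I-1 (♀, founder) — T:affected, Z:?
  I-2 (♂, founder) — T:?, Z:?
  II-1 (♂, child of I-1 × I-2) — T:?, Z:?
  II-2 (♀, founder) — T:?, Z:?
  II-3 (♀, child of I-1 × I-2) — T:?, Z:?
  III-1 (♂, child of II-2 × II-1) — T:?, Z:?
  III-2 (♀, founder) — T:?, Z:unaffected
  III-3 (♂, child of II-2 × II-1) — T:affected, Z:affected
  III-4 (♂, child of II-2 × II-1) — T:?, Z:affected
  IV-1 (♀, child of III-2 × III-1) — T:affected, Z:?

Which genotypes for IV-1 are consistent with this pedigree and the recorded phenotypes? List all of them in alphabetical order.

T/I-1 aff ·: Tt|TT
T/I-2 ? ·: tt|Tt|TT
T/II-1 ? I-1×I-2: tt|Tt|TT
T/II-2 ? ·: tt|Tt|TT
T/II-3 ? I-1×I-2: tt|Tt|TT
T/III-1 ? II-2×II-1: tt|Tt|TT
T/III-2 ? ·: tt|Tt|TT
T/III-3 aff II-2×II-1: Tt|TT
T/III-4 ? II-2×II-1: tt|Tt|TT
T/IV-1 aff III-2×III-1: Tt|TT
⇒ T over [I-1,I-2,II-1,II-2,II-3,III-1,III-2,III-3,III-4,IV-1]: 1615 consistent
Z/I-1 ? ·: zz|Zz|ZZ
Z/I-2 ? ·: zz|Zz|ZZ
Z/II-1 ? I-1×I-2: zz|Zz|ZZ
Z/II-2 ? ·: zz|Zz|ZZ
Z/II-3 ? I-1×I-2: zz|Zz|ZZ
Z/III-1 ? II-2×II-1: zz|Zz|ZZ
Z/III-2 un ·: zz
Z/III-3 aff II-2×II-1: Zz|ZZ
Z/III-4 aff II-2×II-1: Zz|ZZ
Z/IV-1 ? III-2×III-1: zz|Zz
⇒ Z over [I-1,I-2,II-1,II-2,II-3,III-1,III-2,III-3,III-4,IV-1]: 563 consistent

IV-1 ∈ {TT Zz, TT zz, Tt Zz, Tt zz}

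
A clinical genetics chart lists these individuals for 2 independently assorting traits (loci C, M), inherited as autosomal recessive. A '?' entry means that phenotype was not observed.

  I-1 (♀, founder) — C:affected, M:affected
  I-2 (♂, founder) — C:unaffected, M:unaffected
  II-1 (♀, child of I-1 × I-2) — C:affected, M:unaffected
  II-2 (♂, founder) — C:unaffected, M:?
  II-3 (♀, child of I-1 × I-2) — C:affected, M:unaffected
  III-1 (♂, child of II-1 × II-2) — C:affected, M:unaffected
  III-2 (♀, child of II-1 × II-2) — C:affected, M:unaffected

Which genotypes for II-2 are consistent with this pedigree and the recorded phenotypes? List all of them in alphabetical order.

C/I-1 aff ·: cc
C/I-2 un ·: Cc
C/II-1 aff I-1×I-2: cc
C/II-2 un ·: Cc
C/II-3 aff I-1×I-2: cc
C/III-1 aff II-1×II-2: cc
C/III-2 aff II-1×II-2: cc
⇒ C over [I-1,I-2,II-1,II-2,II-3,III-1,III-2]: 1 consistent
M/I-1 aff ·: mm
M/I-2 un ·: MM|Mm
M/II-1 un I-1×I-2: Mm
M/II-2 ? ·: MM|Mm|mm
M/II-3 un I-1×I-2: Mm
M/III-1 un II-1×II-2: MM|Mm
M/III-2 un II-1×II-2: MM|Mm
⇒ M over [I-1,I-2,II-1,II-2,II-3,III-1,III-2]: 18 consistent

II-2 ∈ {Cc MM, Cc Mm, Cc mm}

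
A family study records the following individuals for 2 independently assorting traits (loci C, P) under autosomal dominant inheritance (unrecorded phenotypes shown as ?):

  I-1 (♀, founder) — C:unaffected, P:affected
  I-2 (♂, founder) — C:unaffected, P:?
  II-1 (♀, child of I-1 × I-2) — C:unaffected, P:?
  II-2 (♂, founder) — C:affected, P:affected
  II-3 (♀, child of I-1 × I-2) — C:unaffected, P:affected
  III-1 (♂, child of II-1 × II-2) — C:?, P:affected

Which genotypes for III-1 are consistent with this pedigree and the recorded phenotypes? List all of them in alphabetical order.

C/I-1 un ·: cc
C/I-2 un ·: cc
C/II-1 un I-1×I-2: cc
C/II-2 aff ·: Cc|CC
C/II-3 un I-1×I-2: cc
C/III-1 ? II-1×II-2: cc|Cc
⇒ C over [I-1,I-2,II-1,II-2,II-3,III-1]: 3 consistent
P/I-1 aff ·: Pp|PP
P/I-2 ? ·: pp|Pp|PP
P/II-1 ? I-1×I-2: pp|Pp|PP
P/II-2 aff ·: Pp|PP
P/II-3 aff I-1×I-2: Pp|PP
P/III-1 aff II-1×II-2: Pp|PP
⇒ P over [I-1,I-2,II-1,II-2,II-3,III-1]: 59 consistent

III-1 ∈ {Cc PP, Cc Pp, cc PP, cc Pp}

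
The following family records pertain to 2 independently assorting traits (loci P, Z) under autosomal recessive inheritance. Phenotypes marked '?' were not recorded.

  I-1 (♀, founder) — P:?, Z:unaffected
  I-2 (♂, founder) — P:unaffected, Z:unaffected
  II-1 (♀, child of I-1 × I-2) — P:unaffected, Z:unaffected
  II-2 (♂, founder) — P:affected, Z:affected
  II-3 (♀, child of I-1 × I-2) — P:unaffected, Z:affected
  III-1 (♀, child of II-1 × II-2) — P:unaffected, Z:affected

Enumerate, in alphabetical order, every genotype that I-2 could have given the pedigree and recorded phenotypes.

P/I-1 ? ·: PP|Pp|pp
P/I-2 un ·: PP|Pp
P/II-1 un I-1×I-2: PP|Pp
P/II-2 aff ·: pp
P/II-3 un I-1×I-2: PP|Pp
P/III-1 un II-1×II-2: Pp
⇒ P over [I-1,I-2,II-1,II-2,II-3,III-1]: 15 consistent
Z/I-1 un ·: Zz
Z/I-2 un ·: Zz
Z/II-1 un I-1×I-2: Zz
Z/II-2 aff ·: zz
Z/II-3 aff I-1×I-2: zz
Z/III-1 aff II-1×II-2: zz
⇒ Z over [I-1,I-2,II-1,II-2,II-3,III-1]: 1 consistent

I-2 ∈ {PP Zz, Pp Zz}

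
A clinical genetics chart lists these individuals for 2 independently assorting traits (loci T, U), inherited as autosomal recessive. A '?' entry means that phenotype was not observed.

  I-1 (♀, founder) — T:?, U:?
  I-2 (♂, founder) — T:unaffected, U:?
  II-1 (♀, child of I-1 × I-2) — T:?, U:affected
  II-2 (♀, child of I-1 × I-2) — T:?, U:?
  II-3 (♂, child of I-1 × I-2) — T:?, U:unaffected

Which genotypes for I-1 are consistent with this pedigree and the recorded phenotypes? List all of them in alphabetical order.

T/I-1 ? ·: TT|Tt|tt
T/I-2 un ·: TT|Tt
T/II-1 ? I-1×I-2: TT|Tt|tt
T/II-2 ? I-1×I-2: TT|Tt|tt
T/II-3 ? I-1×I-2: TT|Tt|tt
⇒ T over [I-1,I-2,II-1,II-2,II-3]: 53 consistent
U/I-1 ? ·: Uu|uu
U/I-2 ? ·: Uu|uu
U/II-1 aff I-1×I-2: uu
U/II-2 ? I-1×I-2: UU|Uu|uu
U/II-3 un I-1×I-2: UU|Uu
⇒ U over [I-1,I-2,II-1,II-2,II-3]: 10 consistent

I-1 ∈ {TT Uu, TT uu, Tt Uu, Tt uu, tt Uu, tt uu}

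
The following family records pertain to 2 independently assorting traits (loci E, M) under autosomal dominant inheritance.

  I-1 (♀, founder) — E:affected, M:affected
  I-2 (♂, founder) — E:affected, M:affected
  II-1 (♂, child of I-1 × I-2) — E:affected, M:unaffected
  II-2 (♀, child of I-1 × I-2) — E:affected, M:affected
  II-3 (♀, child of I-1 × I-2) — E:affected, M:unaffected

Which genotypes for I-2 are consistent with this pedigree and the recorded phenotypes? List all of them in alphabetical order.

E/I-1 aff ·: Ee|EE
E/I-2 aff ·: Ee|EE
E/II-1 aff I-1×I-2: Ee|EE
E/II-2 aff I-1×I-2: Ee|EE
E/II-3 aff I-1×I-2: Ee|EE
⇒ E over [I-1,I-2,II-1,II-2,II-3]: 25 consistent
M/I-1 aff ·: Mm
M/I-2 aff ·: Mm
M/II-1 un I-1×I-2: mm
M/II-2 aff I-1×I-2: Mm|MM
M/II-3 un I-1×I-2: mm
⇒ M over [I-1,I-2,II-1,II-2,II-3]: 2 consistent

I-2 ∈ {EE Mm, Ee Mm}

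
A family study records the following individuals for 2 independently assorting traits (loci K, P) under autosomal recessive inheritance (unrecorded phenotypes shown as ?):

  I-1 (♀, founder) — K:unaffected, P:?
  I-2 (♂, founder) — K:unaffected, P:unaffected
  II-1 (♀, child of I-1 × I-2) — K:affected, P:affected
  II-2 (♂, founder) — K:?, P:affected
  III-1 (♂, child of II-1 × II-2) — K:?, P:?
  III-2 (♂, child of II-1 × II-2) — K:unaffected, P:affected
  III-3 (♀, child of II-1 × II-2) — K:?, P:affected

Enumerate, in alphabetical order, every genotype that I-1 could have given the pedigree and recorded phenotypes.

K/I-1 un ·: Kk
K/I-2 un ·: Kk
K/II-1 aff I-1×I-2: kk
K/II-2 ? ·: KK|Kk
K/III-1 ? II-1×II-2: Kk|kk
K/III-2 un II-1×II-2: Kk
K/III-3 ? II-1×II-2: Kk|kk
⇒ K over [I-1,I-2,II-1,II-2,III-1,III-2,III-3]: 5 consistent
P/I-1 ? ·: Pp|pp
P/I-2 un ·: Pp
P/II-1 aff I-1×I-2: pp
P/II-2 aff ·: pp
P/III-1 ? II-1×II-2: pp
P/III-2 aff II-1×II-2: pp
P/III-3 aff II-1×II-2: pp
⇒ P over [I-1,I-2,II-1,II-2,III-1,III-2,III-3]: 2 consistent

I-1 ∈ {Kk Pp, Kk pp}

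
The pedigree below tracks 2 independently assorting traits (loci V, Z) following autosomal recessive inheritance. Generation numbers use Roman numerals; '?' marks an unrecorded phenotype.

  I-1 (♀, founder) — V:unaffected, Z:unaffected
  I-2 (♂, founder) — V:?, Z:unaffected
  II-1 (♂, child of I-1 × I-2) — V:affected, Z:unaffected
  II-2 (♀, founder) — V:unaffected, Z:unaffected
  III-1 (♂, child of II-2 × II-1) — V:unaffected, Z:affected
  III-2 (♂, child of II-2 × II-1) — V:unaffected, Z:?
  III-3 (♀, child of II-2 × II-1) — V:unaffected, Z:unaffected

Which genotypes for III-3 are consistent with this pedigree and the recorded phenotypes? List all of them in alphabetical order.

III-3 ∈ {Vv ZZ, Vv Zz}

V/I-1 un ·: Vv
V/I-2 ? ·: Vv|vv
V/II-1 aff I-1×I-2: vv
V/II-2 un ·: VV|Vv
V/III-1 un II-2×II-1: Vv
V/III-2 un II-2×II-1: Vv
V/III-3 un II-2×II-1: Vv
⇒ V over [I-1,I-2,II-1,II-2,III-1,III-2,III-3]: 4 consistent
Z/I-1 un ·: ZZ|Zz
Z/I-2 un ·: ZZ|Zz
Z/II-1 un I-1×I-2: Zz
Z/II-2 un ·: Zz
Z/III-1 aff II-2×II-1: zz
Z/III-2 ? II-2×II-1: ZZ|Zz|zz
Z/III-3 un II-2×II-1: ZZ|Zz
⇒ Z over [I-1,I-2,II-1,II-2,III-1,III-2,III-3]: 18 consistent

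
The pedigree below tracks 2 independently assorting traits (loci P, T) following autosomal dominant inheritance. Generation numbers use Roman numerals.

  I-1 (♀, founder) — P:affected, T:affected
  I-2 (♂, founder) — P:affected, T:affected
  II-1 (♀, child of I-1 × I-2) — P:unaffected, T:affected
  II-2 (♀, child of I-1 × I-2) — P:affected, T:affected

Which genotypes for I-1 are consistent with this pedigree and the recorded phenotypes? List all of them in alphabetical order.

P/I-1 aff ·: Pp
P/I-2 aff ·: Pp
P/II-1 un I-1×I-2: pp
P/II-2 aff I-1×I-2: Pp|PP
⇒ P over [I-1,I-2,II-1,II-2]: 2 consistent
T/I-1 aff ·: Tt|TT
T/I-2 aff ·: Tt|TT
T/II-1 aff I-1×I-2: Tt|TT
T/II-2 aff I-1×I-2: Tt|TT
⇒ T over [I-1,I-2,II-1,II-2]: 13 consistent

I-1 ∈ {Pp TT, Pp Tt}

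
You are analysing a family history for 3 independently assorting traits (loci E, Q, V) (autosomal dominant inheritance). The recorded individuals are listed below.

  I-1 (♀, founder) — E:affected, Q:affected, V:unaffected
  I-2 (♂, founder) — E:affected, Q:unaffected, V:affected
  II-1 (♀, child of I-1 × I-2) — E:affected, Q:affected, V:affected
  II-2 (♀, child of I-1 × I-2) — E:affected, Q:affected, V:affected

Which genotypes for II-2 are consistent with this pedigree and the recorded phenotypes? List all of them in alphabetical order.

II-2 ∈ {EE Qq Vv, Ee Qq Vv}

E/I-1 aff ·: Ee|EE
E/I-2 aff ·: Ee|EE
E/II-1 aff I-1×I-2: Ee|EE
E/II-2 aff I-1×I-2: Ee|EE
⇒ E over [I-1,I-2,II-1,II-2]: 13 consistent
Q/I-1 aff ·: Qq|QQ
Q/I-2 un ·: qq
Q/II-1 aff I-1×I-2: Qq
Q/II-2 aff I-1×I-2: Qq
⇒ Q over [I-1,I-2,II-1,II-2]: 2 consistent
V/I-1 un ·: vv
V/I-2 aff ·: Vv|VV
V/II-1 aff I-1×I-2: Vv
V/II-2 aff I-1×I-2: Vv
⇒ V over [I-1,I-2,II-1,II-2]: 2 consistent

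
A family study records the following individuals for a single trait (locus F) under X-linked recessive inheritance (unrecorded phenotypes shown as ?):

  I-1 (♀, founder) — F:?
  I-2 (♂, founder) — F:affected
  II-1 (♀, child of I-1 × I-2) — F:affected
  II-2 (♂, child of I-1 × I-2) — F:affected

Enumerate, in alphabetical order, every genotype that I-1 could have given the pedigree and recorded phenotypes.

F/I-1 ? ·: X^FX^f|X^fX^f
F/I-2 aff ·: X^fY
F/II-1 aff I-1×I-2: X^fX^f
F/II-2 aff I-1×I-2: X^fY
⇒ F over [I-1,I-2,II-1,II-2]: 2 consistent

I-1 ∈ {X^FX^f, X^fX^f}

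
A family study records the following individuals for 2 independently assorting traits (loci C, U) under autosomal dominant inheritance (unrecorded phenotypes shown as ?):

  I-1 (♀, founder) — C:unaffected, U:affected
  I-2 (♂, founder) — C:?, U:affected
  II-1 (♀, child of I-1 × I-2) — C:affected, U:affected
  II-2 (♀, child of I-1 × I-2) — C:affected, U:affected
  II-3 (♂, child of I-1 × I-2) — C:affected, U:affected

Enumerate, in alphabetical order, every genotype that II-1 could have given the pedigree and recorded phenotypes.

II-1 ∈ {Cc UU, Cc Uu}

C/I-1 un ·: cc
C/I-2 ? ·: Cc|CC
C/II-1 aff I-1×I-2: Cc
C/II-2 aff I-1×I-2: Cc
C/II-3 aff I-1×I-2: Cc
⇒ C over [I-1,I-2,II-1,II-2,II-3]: 2 consistent
U/I-1 aff ·: Uu|UU
U/I-2 aff ·: Uu|UU
U/II-1 aff I-1×I-2: Uu|UU
U/II-2 aff I-1×I-2: Uu|UU
U/II-3 aff I-1×I-2: Uu|UU
⇒ U over [I-1,I-2,II-1,II-2,II-3]: 25 consistent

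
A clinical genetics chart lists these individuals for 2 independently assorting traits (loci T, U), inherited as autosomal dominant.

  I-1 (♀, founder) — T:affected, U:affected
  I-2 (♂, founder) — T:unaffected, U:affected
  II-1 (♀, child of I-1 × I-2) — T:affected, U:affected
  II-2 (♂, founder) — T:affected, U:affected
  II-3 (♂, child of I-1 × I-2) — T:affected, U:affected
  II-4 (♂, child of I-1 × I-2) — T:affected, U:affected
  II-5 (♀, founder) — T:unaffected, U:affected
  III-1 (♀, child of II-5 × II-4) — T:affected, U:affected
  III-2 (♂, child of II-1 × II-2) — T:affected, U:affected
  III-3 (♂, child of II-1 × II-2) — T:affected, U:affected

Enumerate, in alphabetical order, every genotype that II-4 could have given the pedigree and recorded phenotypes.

II-4 ∈ {Tt UU, Tt Uu}

T/I-1 aff ·: Tt|TT
T/I-2 un ·: tt
T/II-1 aff I-1×I-2: Tt
T/II-2 aff ·: Tt|TT
T/II-3 aff I-1×I-2: Tt
T/II-4 aff I-1×I-2: Tt
T/II-5 un ·: tt
T/III-1 aff II-5×II-4: Tt
T/III-2 aff II-1×II-2: Tt|TT
T/III-3 aff II-1×II-2: Tt|TT
⇒ T over [I-1,I-2,II-1,II-2,II-3,II-4,II-5,III-1,III-2,III-3]: 16 consistent
U/I-1 aff ·: Uu|UU
U/I-2 aff ·: Uu|UU
U/II-1 aff I-1×I-2: Uu|UU
U/II-2 aff ·: Uu|UU
U/II-3 aff I-1×I-2: Uu|UU
U/II-4 aff I-1×I-2: Uu|UU
U/II-5 aff ·: Uu|UU
U/III-1 aff II-5×II-4: Uu|UU
U/III-2 aff II-1×II-2: Uu|UU
U/III-3 aff II-1×II-2: Uu|UU
⇒ U over [I-1,I-2,II-1,II-2,II-3,II-4,II-5,III-1,III-2,III-3]: 561 consistent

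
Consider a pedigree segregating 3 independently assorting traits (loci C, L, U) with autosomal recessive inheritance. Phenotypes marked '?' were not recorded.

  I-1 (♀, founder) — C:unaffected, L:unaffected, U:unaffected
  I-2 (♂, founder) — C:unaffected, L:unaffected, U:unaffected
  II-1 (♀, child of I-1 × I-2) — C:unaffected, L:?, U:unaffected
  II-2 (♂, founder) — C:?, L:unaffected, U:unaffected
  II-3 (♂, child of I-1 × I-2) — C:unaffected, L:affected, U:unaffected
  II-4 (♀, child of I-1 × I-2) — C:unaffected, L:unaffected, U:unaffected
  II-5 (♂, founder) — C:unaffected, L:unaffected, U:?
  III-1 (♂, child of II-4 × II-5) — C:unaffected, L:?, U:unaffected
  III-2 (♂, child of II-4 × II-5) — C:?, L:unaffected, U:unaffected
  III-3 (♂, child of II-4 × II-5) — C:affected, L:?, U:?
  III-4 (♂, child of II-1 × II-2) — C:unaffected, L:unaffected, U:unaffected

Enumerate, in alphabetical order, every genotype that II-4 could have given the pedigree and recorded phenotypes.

C/I-1 un ·: CC|Cc
C/I-2 un ·: CC|Cc
C/II-1 un I-1×I-2: CC|Cc
C/II-2 ? ·: CC|Cc|cc
C/II-3 un I-1×I-2: CC|Cc
C/II-4 un I-1×I-2: Cc
C/II-5 un ·: Cc
C/III-1 un II-4×II-5: CC|Cc
C/III-2 ? II-4×II-5: CC|Cc|cc
C/III-3 aff II-4×II-5: cc
C/III-4 un II-1×II-2: CC|Cc
⇒ C over [I-1,I-2,II-1,II-2,II-3,II-4,II-5,III-1,III-2,III-3,III-4]: 324 consistent
L/I-1 un ·: Ll
L/I-2 un ·: Ll
L/II-1 ? I-1×I-2: LL|Ll|ll
L/II-2 un ·: LL|Ll
L/II-3 aff I-1×I-2: ll
L/II-4 un I-1×I-2: LL|Ll
L/II-5 un ·: LL|Ll
L/III-1 ? II-4×II-5: LL|Ll|ll
L/III-2 un II-4×II-5: LL|Ll
L/III-3 ? II-4×II-5: LL|Ll|ll
L/III-4 un II-1×II-2: LL|Ll
⇒ L over [I-1,I-2,II-1,II-2,II-3,II-4,II-5,III-1,III-2,III-3,III-4]: 315 consistent
U/I-1 un ·: UU|Uu
U/I-2 un ·: UU|Uu
U/II-1 un I-1×I-2: UU|Uu
U/II-2 un ·: UU|Uu
U/II-3 un I-1×I-2: UU|Uu
U/II-4 un I-1×I-2: UU|Uu
U/II-5 ? ·: UU|Uu|uu
U/III-1 un II-4×II-5: UU|Uu
U/III-2 un II-4×II-5: UU|Uu
U/III-3 ? II-4×II-5: UU|Uu|uu
U/III-4 un II-1×II-2: UU|Uu
⇒ U over [I-1,I-2,II-1,II-2,II-3,II-4,II-5,III-1,III-2,III-3,III-4]: 1374 consistent

II-4 ∈ {Cc LL UU, Cc LL Uu, Cc Ll UU, Cc Ll Uu}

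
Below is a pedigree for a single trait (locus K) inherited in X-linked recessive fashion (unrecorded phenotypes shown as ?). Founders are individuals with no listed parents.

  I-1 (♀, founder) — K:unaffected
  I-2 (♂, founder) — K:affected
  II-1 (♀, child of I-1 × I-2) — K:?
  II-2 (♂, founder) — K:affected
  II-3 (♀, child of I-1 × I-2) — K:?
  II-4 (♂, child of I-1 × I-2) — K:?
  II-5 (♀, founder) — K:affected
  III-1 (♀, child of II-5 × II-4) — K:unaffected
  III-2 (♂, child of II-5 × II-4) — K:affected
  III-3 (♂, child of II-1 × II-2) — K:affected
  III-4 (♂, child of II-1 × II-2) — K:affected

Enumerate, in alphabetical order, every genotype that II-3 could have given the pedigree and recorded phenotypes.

K/I-1 un ·: X^KX^K|X^KX^k
K/I-2 aff ·: X^kY
K/II-1 ? I-1×I-2: X^KX^k|X^kX^k
K/II-2 aff ·: X^kY
K/II-3 ? I-1×I-2: X^KX^k|X^kX^k
K/II-4 ? I-1×I-2: X^KY
K/II-5 aff ·: X^kX^k
K/III-1 un II-5×II-4: X^KX^k
K/III-2 aff II-5×II-4: X^kY
K/III-3 aff II-1×II-2: X^kY
K/III-4 aff II-1×II-2: X^kY
⇒ K over [I-1,I-2,II-1,II-2,II-3,II-4,II-5,III-1,III-2,III-3,III-4]: 5 consistent

II-3 ∈ {X^KX^k, X^kX^k}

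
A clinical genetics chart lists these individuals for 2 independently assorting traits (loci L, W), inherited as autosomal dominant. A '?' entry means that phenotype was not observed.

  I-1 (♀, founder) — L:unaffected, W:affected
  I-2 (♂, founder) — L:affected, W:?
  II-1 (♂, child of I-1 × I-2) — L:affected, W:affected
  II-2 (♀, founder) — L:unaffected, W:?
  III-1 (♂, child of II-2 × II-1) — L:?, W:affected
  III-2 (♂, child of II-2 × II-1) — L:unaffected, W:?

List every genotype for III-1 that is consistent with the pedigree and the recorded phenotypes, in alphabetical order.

L/I-1 un ·: ll
L/I-2 aff ·: Ll|LL
L/II-1 aff I-1×I-2: Ll
L/II-2 un ·: ll
L/III-1 ? II-2×II-1: ll|Ll
L/III-2 un II-2×II-1: ll
⇒ L over [I-1,I-2,II-1,II-2,III-1,III-2]: 4 consistent
W/I-1 aff ·: Ww|WW
W/I-2 ? ·: ww|Ww|WW
W/II-1 aff I-1×I-2: Ww|WW
W/II-2 ? ·: ww|Ww|WW
W/III-1 aff II-2×II-1: Ww|WW
W/III-2 ? II-2×II-1: ww|Ww|WW
⇒ W over [I-1,I-2,II-1,II-2,III-1,III-2]: 84 consistent

III-1 ∈ {Ll WW, Ll Ww, ll WW, ll Ww}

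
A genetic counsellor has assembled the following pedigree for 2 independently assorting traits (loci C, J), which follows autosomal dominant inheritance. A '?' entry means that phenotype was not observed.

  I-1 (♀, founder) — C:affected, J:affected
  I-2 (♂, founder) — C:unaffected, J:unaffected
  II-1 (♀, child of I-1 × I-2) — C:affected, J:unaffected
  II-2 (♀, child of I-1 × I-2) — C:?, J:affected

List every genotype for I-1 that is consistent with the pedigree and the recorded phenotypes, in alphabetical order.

I-1 ∈ {CC Jj, Cc Jj}

C/I-1 aff ·: Cc|CC
C/I-2 un ·: cc
C/II-1 aff I-1×I-2: Cc
C/II-2 ? I-1×I-2: cc|Cc
⇒ C over [I-1,I-2,II-1,II-2]: 3 consistent
J/I-1 aff ·: Jj
J/I-2 un ·: jj
J/II-1 un I-1×I-2: jj
J/II-2 aff I-1×I-2: Jj
⇒ J over [I-1,I-2,II-1,II-2]: 1 consistent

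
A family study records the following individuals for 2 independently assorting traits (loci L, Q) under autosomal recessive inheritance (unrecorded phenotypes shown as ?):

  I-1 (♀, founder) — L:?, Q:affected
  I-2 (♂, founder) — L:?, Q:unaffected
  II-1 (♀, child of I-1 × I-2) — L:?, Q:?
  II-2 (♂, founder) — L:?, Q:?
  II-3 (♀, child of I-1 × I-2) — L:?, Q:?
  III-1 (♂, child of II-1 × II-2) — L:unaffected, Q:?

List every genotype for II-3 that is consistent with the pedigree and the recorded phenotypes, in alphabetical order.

L/I-1 ? ·: LL|Ll|ll
L/I-2 ? ·: LL|Ll|ll
L/II-1 ? I-1×I-2: LL|Ll|ll
L/II-2 ? ·: LL|Ll|ll
L/II-3 ? I-1×I-2: LL|Ll|ll
L/III-1 un II-1×II-2: LL|Ll
⇒ L over [I-1,I-2,II-1,II-2,II-3,III-1]: 113 consistent
Q/I-1 aff ·: qq
Q/I-2 un ·: QQ|Qq
Q/II-1 ? I-1×I-2: Qq|qq
Q/II-2 ? ·: QQ|Qq|qq
Q/II-3 ? I-1×I-2: Qq|qq
Q/III-1 ? II-1×II-2: QQ|Qq|qq
⇒ Q over [I-1,I-2,II-1,II-2,II-3,III-1]: 29 consistent

II-3 ∈ {LL Qq, LL qq, Ll Qq, Ll qq, ll Qq, ll qq}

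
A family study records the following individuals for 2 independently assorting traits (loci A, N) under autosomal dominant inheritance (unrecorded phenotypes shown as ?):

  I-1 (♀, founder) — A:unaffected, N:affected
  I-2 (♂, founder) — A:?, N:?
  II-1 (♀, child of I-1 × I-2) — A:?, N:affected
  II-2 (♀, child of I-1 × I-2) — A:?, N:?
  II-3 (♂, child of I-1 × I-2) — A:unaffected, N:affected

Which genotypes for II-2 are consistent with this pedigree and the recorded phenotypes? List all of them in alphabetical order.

A/I-1 un ·: aa
A/I-2 ? ·: aa|Aa
A/II-1 ? I-1×I-2: aa|Aa
A/II-2 ? I-1×I-2: aa|Aa
A/II-3 un I-1×I-2: aa
⇒ A over [I-1,I-2,II-1,II-2,II-3]: 5 consistent
N/I-1 aff ·: Nn|NN
N/I-2 ? ·: nn|Nn|NN
N/II-1 aff I-1×I-2: Nn|NN
N/II-2 ? I-1×I-2: nn|Nn|NN
N/II-3 aff I-1×I-2: Nn|NN
⇒ N over [I-1,I-2,II-1,II-2,II-3]: 32 consistent

II-2 ∈ {Aa NN, Aa Nn, Aa nn, aa NN, aa Nn, aa nn}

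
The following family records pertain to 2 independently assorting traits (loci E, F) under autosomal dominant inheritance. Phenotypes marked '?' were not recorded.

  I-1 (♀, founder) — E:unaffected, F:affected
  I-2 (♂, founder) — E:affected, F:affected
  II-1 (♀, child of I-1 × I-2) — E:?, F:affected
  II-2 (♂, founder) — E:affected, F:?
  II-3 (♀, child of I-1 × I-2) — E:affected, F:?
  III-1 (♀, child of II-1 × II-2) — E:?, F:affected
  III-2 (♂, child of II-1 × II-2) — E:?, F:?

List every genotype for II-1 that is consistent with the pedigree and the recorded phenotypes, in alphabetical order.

E/I-1 un ·: ee
E/I-2 aff ·: Ee|EE
E/II-1 ? I-1×I-2: ee|Ee
E/II-2 aff ·: Ee|EE
E/II-3 aff I-1×I-2: Ee
E/III-1 ? II-1×II-2: ee|Ee|EE
E/III-2 ? II-1×II-2: ee|Ee|EE
⇒ E over [I-1,I-2,II-1,II-2,II-3,III-1,III-2]: 31 consistent
F/I-1 aff ·: Ff|FF
F/I-2 aff ·: Ff|FF
F/II-1 aff I-1×I-2: Ff|FF
F/II-2 ? ·: ff|Ff|FF
F/II-3 ? I-1×I-2: ff|Ff|FF
F/III-1 aff II-1×II-2: Ff|FF
F/III-2 ? II-1×II-2: ff|Ff|FF
⇒ F over [I-1,I-2,II-1,II-2,II-3,III-1,III-2]: 132 consistent

II-1 ∈ {Ee FF, Ee Ff, ee FF, ee Ff}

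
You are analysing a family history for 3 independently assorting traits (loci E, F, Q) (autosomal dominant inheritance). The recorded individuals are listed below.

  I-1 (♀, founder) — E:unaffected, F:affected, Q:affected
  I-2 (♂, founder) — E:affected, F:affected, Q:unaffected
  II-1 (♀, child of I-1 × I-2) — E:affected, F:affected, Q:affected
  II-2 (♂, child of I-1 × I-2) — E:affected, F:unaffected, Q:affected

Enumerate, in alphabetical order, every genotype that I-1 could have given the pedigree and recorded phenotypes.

I-1 ∈ {ee Ff QQ, ee Ff Qq}

E/I-1 un ·: ee
E/I-2 aff ·: Ee|EE
E/II-1 aff I-1×I-2: Ee
E/II-2 aff I-1×I-2: Ee
⇒ E over [I-1,I-2,II-1,II-2]: 2 consistent
F/I-1 aff ·: Ff
F/I-2 aff ·: Ff
F/II-1 aff I-1×I-2: Ff|FF
F/II-2 un I-1×I-2: ff
⇒ F over [I-1,I-2,II-1,II-2]: 2 consistent
Q/I-1 aff ·: Qq|QQ
Q/I-2 un ·: qq
Q/II-1 aff I-1×I-2: Qq
Q/II-2 aff I-1×I-2: Qq
⇒ Q over [I-1,I-2,II-1,II-2]: 2 consistent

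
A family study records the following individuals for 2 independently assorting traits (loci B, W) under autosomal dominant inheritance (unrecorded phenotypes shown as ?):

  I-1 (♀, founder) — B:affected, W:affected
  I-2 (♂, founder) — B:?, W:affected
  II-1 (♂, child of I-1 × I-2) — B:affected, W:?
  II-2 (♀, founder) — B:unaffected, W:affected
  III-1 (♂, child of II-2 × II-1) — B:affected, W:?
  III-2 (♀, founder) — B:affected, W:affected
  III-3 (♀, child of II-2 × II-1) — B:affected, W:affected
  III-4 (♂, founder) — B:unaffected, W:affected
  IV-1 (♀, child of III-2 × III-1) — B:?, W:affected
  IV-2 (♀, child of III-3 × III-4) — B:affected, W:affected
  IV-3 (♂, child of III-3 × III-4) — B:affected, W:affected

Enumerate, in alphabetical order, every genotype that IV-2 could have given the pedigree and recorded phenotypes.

B/I-1 aff ·: Bb|BB
B/I-2 ? ·: bb|Bb|BB
B/II-1 aff I-1×I-2: Bb|BB
B/II-2 un ·: bb
B/III-1 aff II-2×II-1: Bb
B/III-2 aff ·: Bb|BB
B/III-3 aff II-2×II-1: Bb
B/III-4 un ·: bb
B/IV-1 ? III-2×III-1: bb|Bb|BB
B/IV-2 aff III-3×III-4: Bb
B/IV-3 aff III-3×III-4: Bb
⇒ B over [I-1,I-2,II-1,II-2,III-1,III-2,III-3,III-4,IV-1,IV-2,IV-3]: 45 consistent
W/I-1 aff ·: Ww|WW
W/I-2 aff ·: Ww|WW
W/II-1 ? I-1×I-2: ww|Ww|WW
W/II-2 aff ·: Ww|WW
W/III-1 ? II-2×II-1: ww|Ww|WW
W/III-2 aff ·: Ww|WW
W/III-3 aff II-2×II-1: Ww|WW
W/III-4 aff ·: Ww|WW
W/IV-1 aff III-2×III-1: Ww|WW
W/IV-2 aff III-3×III-4: Ww|WW
W/IV-3 aff III-3×III-4: Ww|WW
⇒ W over [I-1,I-2,II-1,II-2,III-1,III-2,III-3,III-4,IV-1,IV-2,IV-3]: 1128 consistent

IV-2 ∈ {Bb WW, Bb Ww}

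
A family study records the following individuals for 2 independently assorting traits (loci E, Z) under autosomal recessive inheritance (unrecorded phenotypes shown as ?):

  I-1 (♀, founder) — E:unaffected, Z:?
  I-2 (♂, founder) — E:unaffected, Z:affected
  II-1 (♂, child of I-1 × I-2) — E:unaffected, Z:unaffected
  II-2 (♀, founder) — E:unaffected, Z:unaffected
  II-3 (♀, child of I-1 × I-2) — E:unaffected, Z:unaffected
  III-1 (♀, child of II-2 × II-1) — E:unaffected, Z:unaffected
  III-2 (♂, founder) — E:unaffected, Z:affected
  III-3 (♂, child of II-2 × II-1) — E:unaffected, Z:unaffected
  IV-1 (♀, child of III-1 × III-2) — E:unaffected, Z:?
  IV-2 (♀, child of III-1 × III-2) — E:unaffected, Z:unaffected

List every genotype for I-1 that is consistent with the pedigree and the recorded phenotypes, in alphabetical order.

E/I-1 un ·: EE|Ee
E/I-2 un ·: EE|Ee
E/II-1 un I-1×I-2: EE|Ee
E/II-2 un ·: EE|Ee
E/II-3 un I-1×I-2: EE|Ee
E/III-1 un II-2×II-1: EE|Ee
E/III-2 un ·: EE|Ee
E/III-3 un II-2×II-1: EE|Ee
E/IV-1 un III-1×III-2: EE|Ee
E/IV-2 un III-1×III-2: EE|Ee
⇒ E over [I-1,I-2,II-1,II-2,II-3,III-1,III-2,III-3,IV-1,IV-2]: 529 consistent
Z/I-1 ? ·: ZZ|Zz
Z/I-2 aff ·: zz
Z/II-1 un I-1×I-2: Zz
Z/II-2 un ·: ZZ|Zz
Z/II-3 un I-1×I-2: Zz
Z/III-1 un II-2×II-1: ZZ|Zz
Z/III-2 aff ·: zz
Z/III-3 un II-2×II-1: ZZ|Zz
Z/IV-1 ? III-1×III-2: Zz|zz
Z/IV-2 un III-1×III-2: Zz
⇒ Z over [I-1,I-2,II-1,II-2,II-3,III-1,III-2,III-3,IV-1,IV-2]: 24 consistent

I-1 ∈ {EE ZZ, EE Zz, Ee ZZ, Ee Zz}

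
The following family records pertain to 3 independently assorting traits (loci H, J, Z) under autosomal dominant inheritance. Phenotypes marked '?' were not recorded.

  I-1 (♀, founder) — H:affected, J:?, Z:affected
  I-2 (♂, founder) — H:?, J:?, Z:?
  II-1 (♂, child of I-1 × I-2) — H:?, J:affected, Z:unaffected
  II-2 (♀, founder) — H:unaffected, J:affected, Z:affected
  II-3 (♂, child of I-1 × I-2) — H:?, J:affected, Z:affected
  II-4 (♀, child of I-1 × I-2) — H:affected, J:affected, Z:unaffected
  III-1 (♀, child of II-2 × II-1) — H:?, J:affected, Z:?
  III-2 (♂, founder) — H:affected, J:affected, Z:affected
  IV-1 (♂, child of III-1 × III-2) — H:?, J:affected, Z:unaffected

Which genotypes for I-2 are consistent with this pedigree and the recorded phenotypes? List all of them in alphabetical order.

H/I-1 aff ·: Hh|HH
H/I-2 ? ·: hh|Hh|HH
H/II-1 ? I-1×I-2: hh|Hh|HH
H/II-2 un ·: hh
H/II-3 ? I-1×I-2: hh|Hh|HH
H/II-4 aff I-1×I-2: Hh|HH
H/III-1 ? II-2×II-1: hh|Hh
H/III-2 aff ·: Hh|HH
H/IV-1 ? III-1×III-2: hh|Hh|HH
⇒ H over [I-1,I-2,II-1,II-2,II-3,II-4,III-1,III-2,IV-1]: 235 consistent
J/I-1 ? ·: jj|Jj|JJ
J/I-2 ? ·: jj|Jj|JJ
J/II-1 aff I-1×I-2: Jj|JJ
J/II-2 aff ·: Jj|JJ
J/II-3 aff I-1×I-2: Jj|JJ
J/II-4 aff I-1×I-2: Jj|JJ
J/III-1 aff II-2×II-1: Jj|JJ
J/III-2 aff ·: Jj|JJ
J/IV-1 aff III-1×III-2: Jj|JJ
⇒ J over [I-1,I-2,II-1,II-2,II-3,II-4,III-1,III-2,IV-1]: 354 consistent
Z/I-1 aff ·: Zz
Z/I-2 ? ·: zz|Zz
Z/II-1 un I-1×I-2: zz
Z/II-2 aff ·: Zz|ZZ
Z/II-3 aff I-1×I-2: Zz|ZZ
Z/II-4 un I-1×I-2: zz
Z/III-1 ? II-2×II-1: zz|Zz
Z/III-2 aff ·: Zz
Z/IV-1 un III-1×III-2: zz
⇒ Z over [I-1,I-2,II-1,II-2,II-3,II-4,III-1,III-2,IV-1]: 9 consistent

I-2 ∈ {HH JJ Zz, HH JJ zz, HH Jj Zz, HH Jj zz, HH jj Zz, HH jj zz, Hh JJ Zz, Hh JJ zz, Hh Jj Zz, Hh Jj zz, Hh jj Zz, Hh jj zz, hh JJ Zz, hh JJ zz, hh Jj Zz, hh Jj zz, hh jj Zz, hh jj zz}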